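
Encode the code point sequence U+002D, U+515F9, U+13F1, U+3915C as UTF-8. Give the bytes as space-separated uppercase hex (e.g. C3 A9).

2D F1 91 97 B9 E1 8F B1 F0 B9 85 9C

U+002D: 1-byte form → 2D.
U+515F9: 4-byte form → F1 91 97 B9.
U+13F1: 3-byte form → E1 8F B1.
U+3915C: 4-byte form → F0 B9 85 9C.
Concatenated (12 bytes): 2D F1 91 97 B9 E1 8F B1 F0 B9 85 9C.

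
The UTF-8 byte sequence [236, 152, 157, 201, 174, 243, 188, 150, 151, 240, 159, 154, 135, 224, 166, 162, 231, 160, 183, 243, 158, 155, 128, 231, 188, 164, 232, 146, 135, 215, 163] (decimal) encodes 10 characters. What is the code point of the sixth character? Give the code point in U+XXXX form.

U+7837

Offset 0: leading byte 0xEC = 11101100 → 3-byte char #1 = EC 98 9D.
Offset 3: leading byte 0xC9 = 11001001 → 2-byte char #2 = C9 AE.
Offset 5: leading byte 0xF3 = 11110011 → 4-byte char #3 = F3 BC 96 97.
Offset 9: leading byte 0xF0 = 11110000 → 4-byte char #4 = F0 9F 9A 87.
Offset 13: leading byte 0xE0 = 11100000 → 3-byte char #5 = E0 A6 A2.
Offset 16: leading byte 0xE7 = 11100111 → 3-byte char #6 = E7 A0 B7.
Leading byte 0xE7 = 11100111 matches 1110xxxx → 3-byte sequence.
Byte 1: 0xE7 = 11100111, payload 0111 (4 bits).
Byte 2: 0xA0 = 10100000 (10xxxxxx ✓), payload 100000.
Byte 3: 0xB7 = 10110111 (10xxxxxx ✓), payload 110111.
Concatenate: 0111100000110111 = 0x7837 (16 bits → U+7837).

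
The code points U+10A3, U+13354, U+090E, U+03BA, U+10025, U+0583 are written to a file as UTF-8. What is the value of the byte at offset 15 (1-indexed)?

0x80

1-indexed offset 15 is 0-indexed offset 14.
U+10A3 → 3-byte form E1 82 A3 at offsets 0–2.
U+13354 → 4-byte form F0 93 8D 94 at offsets 3–6.
U+090E → 3-byte form E0 A4 8E at offsets 7–9.
U+03BA → 2-byte form CE BA at offsets 10–11.
U+10025 → 4-byte form F0 90 80 A5 at offsets 12–15.
Offset 14 falls in char 5's range; it's byte 3 of F0 90 80 A5 = 0x80.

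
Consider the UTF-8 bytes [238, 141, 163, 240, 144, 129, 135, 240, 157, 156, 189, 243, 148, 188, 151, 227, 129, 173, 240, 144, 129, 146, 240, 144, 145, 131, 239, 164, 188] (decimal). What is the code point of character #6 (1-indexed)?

U+10052

Offset 0: leading byte 0xEE = 11101110 → 3-byte char #1 = EE 8D A3.
Offset 3: leading byte 0xF0 = 11110000 → 4-byte char #2 = F0 90 81 87.
Offset 7: leading byte 0xF0 = 11110000 → 4-byte char #3 = F0 9D 9C BD.
Offset 11: leading byte 0xF3 = 11110011 → 4-byte char #4 = F3 94 BC 97.
Offset 15: leading byte 0xE3 = 11100011 → 3-byte char #5 = E3 81 AD.
Offset 18: leading byte 0xF0 = 11110000 → 4-byte char #6 = F0 90 81 92.
Leading byte 0xF0 = 11110000 matches 11110xxx → 4-byte sequence.
Byte 1: 0xF0 = 11110000, payload 000 (3 bits).
Byte 2: 0x90 = 10010000 (10xxxxxx ✓), payload 010000.
Byte 3: 0x81 = 10000001 (10xxxxxx ✓), payload 000001.
Byte 4: 0x92 = 10010010 (10xxxxxx ✓), payload 010010.
Concatenate: 000010000000001010010 = 0x10052 (21 bits → U+10052).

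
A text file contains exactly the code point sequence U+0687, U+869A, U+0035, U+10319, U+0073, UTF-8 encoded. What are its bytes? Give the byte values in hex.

U+0687: 2-byte form → DA 87.
U+869A: 3-byte form → E8 9A 9A.
U+0035: 1-byte form → 35.
U+10319: 4-byte form → F0 90 8C 99.
U+0073: 1-byte form → 73.
Concatenated (11 bytes): DA 87 E8 9A 9A 35 F0 90 8C 99 73.

DA 87 E8 9A 9A 35 F0 90 8C 99 73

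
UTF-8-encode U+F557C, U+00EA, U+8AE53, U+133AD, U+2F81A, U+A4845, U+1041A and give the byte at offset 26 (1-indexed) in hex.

1-indexed offset 26 is 0-indexed offset 25.
U+F557C → 4-byte form F3 B5 95 BC at offsets 0–3.
U+00EA → 2-byte form C3 AA at offsets 4–5.
U+8AE53 → 4-byte form F2 8A B9 93 at offsets 6–9.
U+133AD → 4-byte form F0 93 8E AD at offsets 10–13.
U+2F81A → 4-byte form F0 AF A0 9A at offsets 14–17.
U+A4845 → 4-byte form F2 A4 A1 85 at offsets 18–21.
U+1041A → 4-byte form F0 90 90 9A at offsets 22–25.
Offset 25 falls in char 7's range; it's byte 4 of F0 90 90 9A = 0x9A.

0x9A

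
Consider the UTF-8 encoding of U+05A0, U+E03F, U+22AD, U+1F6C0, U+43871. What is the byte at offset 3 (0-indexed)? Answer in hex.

0x80

U+05A0 → 2-byte form D6 A0 at offsets 0–1.
U+E03F → 3-byte form EE 80 BF at offsets 2–4.
Offset 3 falls in char 2's range; it's byte 2 of EE 80 BF = 0x80.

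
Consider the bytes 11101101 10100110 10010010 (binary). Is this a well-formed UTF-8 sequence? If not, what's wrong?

Structurally a 3-byte sequence; payload = 0xD992.
But 0xD992 is in U+D800–U+DFFF, the surrogate range. Surrogates are not Unicode scalar values and are forbidden in UTF-8.

invalid (encodes a surrogate (U+D800–U+DFFF))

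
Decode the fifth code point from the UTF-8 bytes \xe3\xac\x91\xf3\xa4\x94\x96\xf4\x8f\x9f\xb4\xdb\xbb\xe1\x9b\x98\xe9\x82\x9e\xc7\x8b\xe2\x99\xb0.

U+16D8

Offset 0: leading byte 0xE3 = 11100011 → 3-byte char #1 = E3 AC 91.
Offset 3: leading byte 0xF3 = 11110011 → 4-byte char #2 = F3 A4 94 96.
Offset 7: leading byte 0xF4 = 11110100 → 4-byte char #3 = F4 8F 9F B4.
Offset 11: leading byte 0xDB = 11011011 → 2-byte char #4 = DB BB.
Offset 13: leading byte 0xE1 = 11100001 → 3-byte char #5 = E1 9B 98.
Leading byte 0xE1 = 11100001 matches 1110xxxx → 3-byte sequence.
Byte 1: 0xE1 = 11100001, payload 0001 (4 bits).
Byte 2: 0x9B = 10011011 (10xxxxxx ✓), payload 011011.
Byte 3: 0x98 = 10011000 (10xxxxxx ✓), payload 011000.
Concatenate: 0001011011011000 = 0x16D8 (16 bits → U+16D8).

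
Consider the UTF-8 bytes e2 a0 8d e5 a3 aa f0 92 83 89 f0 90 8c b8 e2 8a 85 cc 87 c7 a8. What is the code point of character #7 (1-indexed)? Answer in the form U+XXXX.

Offset 0: leading byte 0xE2 = 11100010 → 3-byte char #1 = E2 A0 8D.
Offset 3: leading byte 0xE5 = 11100101 → 3-byte char #2 = E5 A3 AA.
Offset 6: leading byte 0xF0 = 11110000 → 4-byte char #3 = F0 92 83 89.
Offset 10: leading byte 0xF0 = 11110000 → 4-byte char #4 = F0 90 8C B8.
Offset 14: leading byte 0xE2 = 11100010 → 3-byte char #5 = E2 8A 85.
Offset 17: leading byte 0xCC = 11001100 → 2-byte char #6 = CC 87.
Offset 19: leading byte 0xC7 = 11000111 → 2-byte char #7 = C7 A8.
Leading byte 0xC7 = 11000111 matches 110xxxxx → 2-byte sequence.
Byte 1: 0xC7 = 11000111, payload 00111 (5 bits).
Byte 2: 0xA8 = 10101000 (10xxxxxx ✓), payload 101000.
Concatenate: 00111101000 = 0x1E8 (11 bits → U+01E8).

U+01E8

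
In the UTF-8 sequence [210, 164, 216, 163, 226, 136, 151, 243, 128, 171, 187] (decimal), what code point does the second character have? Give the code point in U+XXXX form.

Offset 0: leading byte 0xD2 = 11010010 → 2-byte char #1 = D2 A4.
Offset 2: leading byte 0xD8 = 11011000 → 2-byte char #2 = D8 A3.
Leading byte 0xD8 = 11011000 matches 110xxxxx → 2-byte sequence.
Byte 1: 0xD8 = 11011000, payload 11000 (5 bits).
Byte 2: 0xA3 = 10100011 (10xxxxxx ✓), payload 100011.
Concatenate: 11000100011 = 0x623 (11 bits → U+0623).

U+0623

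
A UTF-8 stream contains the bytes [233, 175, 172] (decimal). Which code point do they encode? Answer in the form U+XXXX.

U+9BEC

Leading byte 0xE9 = 11101001 matches 1110xxxx → 3-byte sequence.
Byte 1: 0xE9 = 11101001, payload 1001 (4 bits).
Byte 2: 0xAF = 10101111 (10xxxxxx ✓), payload 101111.
Byte 3: 0xAC = 10101100 (10xxxxxx ✓), payload 101100.
Concatenate: 1001101111101100 = 0x9BEC (16 bits → U+9BEC).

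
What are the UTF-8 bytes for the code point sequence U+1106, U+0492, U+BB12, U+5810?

E1 84 86 D2 92 EB AC 92 E5 A0 90

U+1106: 3-byte form → E1 84 86.
U+0492: 2-byte form → D2 92.
U+BB12: 3-byte form → EB AC 92.
U+5810: 3-byte form → E5 A0 90.
Concatenated (11 bytes): E1 84 86 D2 92 EB AC 92 E5 A0 90.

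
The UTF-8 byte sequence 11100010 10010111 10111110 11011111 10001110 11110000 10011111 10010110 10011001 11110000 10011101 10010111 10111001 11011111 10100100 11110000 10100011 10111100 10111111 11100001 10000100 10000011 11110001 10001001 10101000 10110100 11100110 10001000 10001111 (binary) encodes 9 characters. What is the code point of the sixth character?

Offset 0: leading byte 0xE2 = 11100010 → 3-byte char #1 = E2 97 BE.
Offset 3: leading byte 0xDF = 11011111 → 2-byte char #2 = DF 8E.
Offset 5: leading byte 0xF0 = 11110000 → 4-byte char #3 = F0 9F 96 99.
Offset 9: leading byte 0xF0 = 11110000 → 4-byte char #4 = F0 9D 97 B9.
Offset 13: leading byte 0xDF = 11011111 → 2-byte char #5 = DF A4.
Offset 15: leading byte 0xF0 = 11110000 → 4-byte char #6 = F0 A3 BC BF.
Leading byte 0xF0 = 11110000 matches 11110xxx → 4-byte sequence.
Byte 1: 0xF0 = 11110000, payload 000 (3 bits).
Byte 2: 0xA3 = 10100011 (10xxxxxx ✓), payload 100011.
Byte 3: 0xBC = 10111100 (10xxxxxx ✓), payload 111100.
Byte 4: 0xBF = 10111111 (10xxxxxx ✓), payload 111111.
Concatenate: 000100011111100111111 = 0x23F3F (21 bits → U+23F3F).

U+23F3F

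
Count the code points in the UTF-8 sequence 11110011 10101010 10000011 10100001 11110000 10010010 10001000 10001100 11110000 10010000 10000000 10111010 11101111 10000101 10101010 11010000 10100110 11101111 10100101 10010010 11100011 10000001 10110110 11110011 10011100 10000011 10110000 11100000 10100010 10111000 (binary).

Byte at offset 0: 0xF3 = 11110011 → 4-byte char (#1). Advance 4.
Byte at offset 4: 0xF0 = 11110000 → 4-byte char (#2). Advance 4.
Byte at offset 8: 0xF0 = 11110000 → 4-byte char (#3). Advance 4.
Byte at offset 12: 0xEF = 11101111 → 3-byte char (#4). Advance 3.
Byte at offset 15: 0xD0 = 11010000 → 2-byte char (#5). Advance 2.
Byte at offset 17: 0xEF = 11101111 → 3-byte char (#6). Advance 3.
Byte at offset 20: 0xE3 = 11100011 → 3-byte char (#7). Advance 3.
Byte at offset 23: 0xF3 = 11110011 → 4-byte char (#8). Advance 4.
Byte at offset 27: 0xE0 = 11100000 → 3-byte char (#9). Advance 3.
Reached end at offset 30 after 9 code points.

9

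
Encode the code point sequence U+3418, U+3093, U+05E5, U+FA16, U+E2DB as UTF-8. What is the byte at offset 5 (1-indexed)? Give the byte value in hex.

0x82

1-indexed offset 5 is 0-indexed offset 4.
U+3418 → 3-byte form E3 90 98 at offsets 0–2.
U+3093 → 3-byte form E3 82 93 at offsets 3–5.
Offset 4 falls in char 2's range; it's byte 2 of E3 82 93 = 0x82.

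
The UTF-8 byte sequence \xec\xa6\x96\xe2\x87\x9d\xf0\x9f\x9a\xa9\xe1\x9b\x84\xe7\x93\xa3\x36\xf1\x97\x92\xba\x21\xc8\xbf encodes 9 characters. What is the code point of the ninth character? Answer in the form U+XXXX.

Offset 0: leading byte 0xEC = 11101100 → 3-byte char #1 = EC A6 96.
Offset 3: leading byte 0xE2 = 11100010 → 3-byte char #2 = E2 87 9D.
Offset 6: leading byte 0xF0 = 11110000 → 4-byte char #3 = F0 9F 9A A9.
Offset 10: leading byte 0xE1 = 11100001 → 3-byte char #4 = E1 9B 84.
Offset 13: leading byte 0xE7 = 11100111 → 3-byte char #5 = E7 93 A3.
Offset 16: leading byte 0x36 = 00110110 → 1-byte char #6 = 36.
Offset 17: leading byte 0xF1 = 11110001 → 4-byte char #7 = F1 97 92 BA.
Offset 21: leading byte 0x21 = 00100001 → 1-byte char #8 = 21.
Offset 22: leading byte 0xC8 = 11001000 → 2-byte char #9 = C8 BF.
Leading byte 0xC8 = 11001000 matches 110xxxxx → 2-byte sequence.
Byte 1: 0xC8 = 11001000, payload 01000 (5 bits).
Byte 2: 0xBF = 10111111 (10xxxxxx ✓), payload 111111.
Concatenate: 01000111111 = 0x23F (11 bits → U+023F).

U+023F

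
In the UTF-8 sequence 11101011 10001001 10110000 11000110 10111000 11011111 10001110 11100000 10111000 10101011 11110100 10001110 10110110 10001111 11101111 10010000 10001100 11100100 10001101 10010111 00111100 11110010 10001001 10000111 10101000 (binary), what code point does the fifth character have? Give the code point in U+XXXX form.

Offset 0: leading byte 0xEB = 11101011 → 3-byte char #1 = EB 89 B0.
Offset 3: leading byte 0xC6 = 11000110 → 2-byte char #2 = C6 B8.
Offset 5: leading byte 0xDF = 11011111 → 2-byte char #3 = DF 8E.
Offset 7: leading byte 0xE0 = 11100000 → 3-byte char #4 = E0 B8 AB.
Offset 10: leading byte 0xF4 = 11110100 → 4-byte char #5 = F4 8E B6 8F.
Leading byte 0xF4 = 11110100 matches 11110xxx → 4-byte sequence.
Byte 1: 0xF4 = 11110100, payload 100 (3 bits).
Byte 2: 0x8E = 10001110 (10xxxxxx ✓), payload 001110.
Byte 3: 0xB6 = 10110110 (10xxxxxx ✓), payload 110110.
Byte 4: 0x8F = 10001111 (10xxxxxx ✓), payload 001111.
Concatenate: 100001110110110001111 = 0x10ED8F (21 bits → U+10ED8F).

U+10ED8F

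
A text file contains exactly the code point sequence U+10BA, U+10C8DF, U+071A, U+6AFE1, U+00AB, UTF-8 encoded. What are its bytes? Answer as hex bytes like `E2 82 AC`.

U+10BA: 3-byte form → E1 82 BA.
U+10C8DF: 4-byte form → F4 8C A3 9F.
U+071A: 2-byte form → DC 9A.
U+6AFE1: 4-byte form → F1 AA BF A1.
U+00AB: 2-byte form → C2 AB.
Concatenated (15 bytes): E1 82 BA F4 8C A3 9F DC 9A F1 AA BF A1 C2 AB.

E1 82 BA F4 8C A3 9F DC 9A F1 AA BF A1 C2 AB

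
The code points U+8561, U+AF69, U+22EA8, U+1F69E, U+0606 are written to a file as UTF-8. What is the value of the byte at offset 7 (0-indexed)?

U+8561 → 3-byte form E8 95 A1 at offsets 0–2.
U+AF69 → 3-byte form EA BD A9 at offsets 3–5.
U+22EA8 → 4-byte form F0 A2 BA A8 at offsets 6–9.
Offset 7 falls in char 3's range; it's byte 2 of F0 A2 BA A8 = 0xA2.

0xA2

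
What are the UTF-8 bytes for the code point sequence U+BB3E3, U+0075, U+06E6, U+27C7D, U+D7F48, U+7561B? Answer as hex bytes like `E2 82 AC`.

F2 BB 8F A3 75 DB A6 F0 A7 B1 BD F3 97 BD 88 F1 B5 98 9B

U+BB3E3: 4-byte form → F2 BB 8F A3.
U+0075: 1-byte form → 75.
U+06E6: 2-byte form → DB A6.
U+27C7D: 4-byte form → F0 A7 B1 BD.
U+D7F48: 4-byte form → F3 97 BD 88.
U+7561B: 4-byte form → F1 B5 98 9B.
Concatenated (19 bytes): F2 BB 8F A3 75 DB A6 F0 A7 B1 BD F3 97 BD 88 F1 B5 98 9B.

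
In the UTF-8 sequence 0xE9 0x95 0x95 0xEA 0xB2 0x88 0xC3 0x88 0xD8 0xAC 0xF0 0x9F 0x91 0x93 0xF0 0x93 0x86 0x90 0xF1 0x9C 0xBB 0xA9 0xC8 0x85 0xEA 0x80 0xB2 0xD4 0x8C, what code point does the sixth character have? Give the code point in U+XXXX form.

U+13190

Offset 0: leading byte 0xE9 = 11101001 → 3-byte char #1 = E9 95 95.
Offset 3: leading byte 0xEA = 11101010 → 3-byte char #2 = EA B2 88.
Offset 6: leading byte 0xC3 = 11000011 → 2-byte char #3 = C3 88.
Offset 8: leading byte 0xD8 = 11011000 → 2-byte char #4 = D8 AC.
Offset 10: leading byte 0xF0 = 11110000 → 4-byte char #5 = F0 9F 91 93.
Offset 14: leading byte 0xF0 = 11110000 → 4-byte char #6 = F0 93 86 90.
Leading byte 0xF0 = 11110000 matches 11110xxx → 4-byte sequence.
Byte 1: 0xF0 = 11110000, payload 000 (3 bits).
Byte 2: 0x93 = 10010011 (10xxxxxx ✓), payload 010011.
Byte 3: 0x86 = 10000110 (10xxxxxx ✓), payload 000110.
Byte 4: 0x90 = 10010000 (10xxxxxx ✓), payload 010000.
Concatenate: 000010011000110010000 = 0x13190 (21 bits → U+13190).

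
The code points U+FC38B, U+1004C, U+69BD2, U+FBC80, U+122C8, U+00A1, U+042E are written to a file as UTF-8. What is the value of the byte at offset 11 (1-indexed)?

0xAF

1-indexed offset 11 is 0-indexed offset 10.
U+FC38B → 4-byte form F3 BC 8E 8B at offsets 0–3.
U+1004C → 4-byte form F0 90 81 8C at offsets 4–7.
U+69BD2 → 4-byte form F1 A9 AF 92 at offsets 8–11.
Offset 10 falls in char 3's range; it's byte 3 of F1 A9 AF 92 = 0xAF.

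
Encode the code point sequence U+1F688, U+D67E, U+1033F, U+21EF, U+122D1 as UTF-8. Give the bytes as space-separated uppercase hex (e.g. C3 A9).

U+1F688: 4-byte form → F0 9F 9A 88.
U+D67E: 3-byte form → ED 99 BE.
U+1033F: 4-byte form → F0 90 8C BF.
U+21EF: 3-byte form → E2 87 AF.
U+122D1: 4-byte form → F0 92 8B 91.
Concatenated (18 bytes): F0 9F 9A 88 ED 99 BE F0 90 8C BF E2 87 AF F0 92 8B 91.

F0 9F 9A 88 ED 99 BE F0 90 8C BF E2 87 AF F0 92 8B 91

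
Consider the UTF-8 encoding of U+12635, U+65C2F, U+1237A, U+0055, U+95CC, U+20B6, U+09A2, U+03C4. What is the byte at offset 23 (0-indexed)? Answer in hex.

U+12635 → 4-byte form F0 92 98 B5 at offsets 0–3.
U+65C2F → 4-byte form F1 A5 B0 AF at offsets 4–7.
U+1237A → 4-byte form F0 92 8D BA at offsets 8–11.
U+0055 → 1-byte form 55 at offsets 12–12.
U+95CC → 3-byte form E9 97 8C at offsets 13–15.
U+20B6 → 3-byte form E2 82 B6 at offsets 16–18.
U+09A2 → 3-byte form E0 A6 A2 at offsets 19–21.
U+03C4 → 2-byte form CF 84 at offsets 22–23.
Offset 23 falls in char 8's range; it's byte 2 of CF 84 = 0x84.

0x84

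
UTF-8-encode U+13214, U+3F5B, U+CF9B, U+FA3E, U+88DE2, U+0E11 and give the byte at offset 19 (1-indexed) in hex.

1-indexed offset 19 is 0-indexed offset 18.
U+13214 → 4-byte form F0 93 88 94 at offsets 0–3.
U+3F5B → 3-byte form E3 BD 9B at offsets 4–6.
U+CF9B → 3-byte form EC BE 9B at offsets 7–9.
U+FA3E → 3-byte form EF A8 BE at offsets 10–12.
U+88DE2 → 4-byte form F2 88 B7 A2 at offsets 13–16.
U+0E11 → 3-byte form E0 B8 91 at offsets 17–19.
Offset 18 falls in char 6's range; it's byte 2 of E0 B8 91 = 0xB8.

0xB8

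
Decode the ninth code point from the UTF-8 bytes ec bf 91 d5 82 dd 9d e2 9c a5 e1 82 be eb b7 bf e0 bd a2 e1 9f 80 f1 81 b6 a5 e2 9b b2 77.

Offset 0: leading byte 0xEC = 11101100 → 3-byte char #1 = EC BF 91.
Offset 3: leading byte 0xD5 = 11010101 → 2-byte char #2 = D5 82.
Offset 5: leading byte 0xDD = 11011101 → 2-byte char #3 = DD 9D.
Offset 7: leading byte 0xE2 = 11100010 → 3-byte char #4 = E2 9C A5.
Offset 10: leading byte 0xE1 = 11100001 → 3-byte char #5 = E1 82 BE.
Offset 13: leading byte 0xEB = 11101011 → 3-byte char #6 = EB B7 BF.
Offset 16: leading byte 0xE0 = 11100000 → 3-byte char #7 = E0 BD A2.
Offset 19: leading byte 0xE1 = 11100001 → 3-byte char #8 = E1 9F 80.
Offset 22: leading byte 0xF1 = 11110001 → 4-byte char #9 = F1 81 B6 A5.
Leading byte 0xF1 = 11110001 matches 11110xxx → 4-byte sequence.
Byte 1: 0xF1 = 11110001, payload 001 (3 bits).
Byte 2: 0x81 = 10000001 (10xxxxxx ✓), payload 000001.
Byte 3: 0xB6 = 10110110 (10xxxxxx ✓), payload 110110.
Byte 4: 0xA5 = 10100101 (10xxxxxx ✓), payload 100101.
Concatenate: 001000001110110100101 = 0x41DA5 (21 bits → U+41DA5).

U+41DA5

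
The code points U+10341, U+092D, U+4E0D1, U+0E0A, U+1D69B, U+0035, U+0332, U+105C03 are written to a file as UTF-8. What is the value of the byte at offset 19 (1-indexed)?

0x35

1-indexed offset 19 is 0-indexed offset 18.
U+10341 → 4-byte form F0 90 8D 81 at offsets 0–3.
U+092D → 3-byte form E0 A4 AD at offsets 4–6.
U+4E0D1 → 4-byte form F1 8E 83 91 at offsets 7–10.
U+0E0A → 3-byte form E0 B8 8A at offsets 11–13.
U+1D69B → 4-byte form F0 9D 9A 9B at offsets 14–17.
U+0035 → 1-byte form 35 at offsets 18–18.
Offset 18 falls in char 6's range; it's byte 1 of 35 = 0x35.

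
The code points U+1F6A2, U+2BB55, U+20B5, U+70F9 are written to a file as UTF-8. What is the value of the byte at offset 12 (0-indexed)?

0x83

U+1F6A2 → 4-byte form F0 9F 9A A2 at offsets 0–3.
U+2BB55 → 4-byte form F0 AB AD 95 at offsets 4–7.
U+20B5 → 3-byte form E2 82 B5 at offsets 8–10.
U+70F9 → 3-byte form E7 83 B9 at offsets 11–13.
Offset 12 falls in char 4's range; it's byte 2 of E7 83 B9 = 0x83.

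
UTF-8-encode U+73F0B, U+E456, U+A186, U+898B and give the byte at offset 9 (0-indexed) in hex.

0x86

U+73F0B → 4-byte form F1 B3 BC 8B at offsets 0–3.
U+E456 → 3-byte form EE 91 96 at offsets 4–6.
U+A186 → 3-byte form EA 86 86 at offsets 7–9.
Offset 9 falls in char 3's range; it's byte 3 of EA 86 86 = 0x86.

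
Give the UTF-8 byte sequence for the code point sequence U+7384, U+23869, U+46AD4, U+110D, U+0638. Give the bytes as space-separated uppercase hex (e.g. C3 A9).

U+7384: 3-byte form → E7 8E 84.
U+23869: 4-byte form → F0 A3 A1 A9.
U+46AD4: 4-byte form → F1 86 AB 94.
U+110D: 3-byte form → E1 84 8D.
U+0638: 2-byte form → D8 B8.
Concatenated (16 bytes): E7 8E 84 F0 A3 A1 A9 F1 86 AB 94 E1 84 8D D8 B8.

E7 8E 84 F0 A3 A1 A9 F1 86 AB 94 E1 84 8D D8 B8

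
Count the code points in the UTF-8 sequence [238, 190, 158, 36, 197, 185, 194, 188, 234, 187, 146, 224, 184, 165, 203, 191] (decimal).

Byte at offset 0: 0xEE = 11101110 → 3-byte char (#1). Advance 3.
Byte at offset 3: 0x24 = 00100100 → 1-byte char (#2). Advance 1.
Byte at offset 4: 0xC5 = 11000101 → 2-byte char (#3). Advance 2.
Byte at offset 6: 0xC2 = 11000010 → 2-byte char (#4). Advance 2.
Byte at offset 8: 0xEA = 11101010 → 3-byte char (#5). Advance 3.
Byte at offset 11: 0xE0 = 11100000 → 3-byte char (#6). Advance 3.
Byte at offset 14: 0xCB = 11001011 → 2-byte char (#7). Advance 2.
Reached end at offset 16 after 7 code points.

7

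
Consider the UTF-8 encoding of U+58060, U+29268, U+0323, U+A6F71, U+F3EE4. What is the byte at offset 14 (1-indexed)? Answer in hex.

1-indexed offset 14 is 0-indexed offset 13.
U+58060 → 4-byte form F1 98 81 A0 at offsets 0–3.
U+29268 → 4-byte form F0 A9 89 A8 at offsets 4–7.
U+0323 → 2-byte form CC A3 at offsets 8–9.
U+A6F71 → 4-byte form F2 A6 BD B1 at offsets 10–13.
Offset 13 falls in char 4's range; it's byte 4 of F2 A6 BD B1 = 0xB1.

0xB1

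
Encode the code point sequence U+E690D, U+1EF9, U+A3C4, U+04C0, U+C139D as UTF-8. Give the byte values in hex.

U+E690D: 4-byte form → F3 A6 A4 8D.
U+1EF9: 3-byte form → E1 BB B9.
U+A3C4: 3-byte form → EA 8F 84.
U+04C0: 2-byte form → D3 80.
U+C139D: 4-byte form → F3 81 8E 9D.
Concatenated (16 bytes): F3 A6 A4 8D E1 BB B9 EA 8F 84 D3 80 F3 81 8E 9D.

F3 A6 A4 8D E1 BB B9 EA 8F 84 D3 80 F3 81 8E 9D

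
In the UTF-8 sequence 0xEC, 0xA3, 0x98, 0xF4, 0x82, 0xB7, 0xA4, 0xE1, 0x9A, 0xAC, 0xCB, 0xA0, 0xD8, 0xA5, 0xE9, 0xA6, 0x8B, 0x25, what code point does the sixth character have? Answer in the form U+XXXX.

Offset 0: leading byte 0xEC = 11101100 → 3-byte char #1 = EC A3 98.
Offset 3: leading byte 0xF4 = 11110100 → 4-byte char #2 = F4 82 B7 A4.
Offset 7: leading byte 0xE1 = 11100001 → 3-byte char #3 = E1 9A AC.
Offset 10: leading byte 0xCB = 11001011 → 2-byte char #4 = CB A0.
Offset 12: leading byte 0xD8 = 11011000 → 2-byte char #5 = D8 A5.
Offset 14: leading byte 0xE9 = 11101001 → 3-byte char #6 = E9 A6 8B.
Leading byte 0xE9 = 11101001 matches 1110xxxx → 3-byte sequence.
Byte 1: 0xE9 = 11101001, payload 1001 (4 bits).
Byte 2: 0xA6 = 10100110 (10xxxxxx ✓), payload 100110.
Byte 3: 0x8B = 10001011 (10xxxxxx ✓), payload 001011.
Concatenate: 1001100110001011 = 0x998B (16 bits → U+998B).

U+998B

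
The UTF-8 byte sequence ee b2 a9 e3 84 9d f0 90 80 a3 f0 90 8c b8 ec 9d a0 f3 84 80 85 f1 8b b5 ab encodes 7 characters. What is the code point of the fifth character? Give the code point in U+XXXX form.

Offset 0: leading byte 0xEE = 11101110 → 3-byte char #1 = EE B2 A9.
Offset 3: leading byte 0xE3 = 11100011 → 3-byte char #2 = E3 84 9D.
Offset 6: leading byte 0xF0 = 11110000 → 4-byte char #3 = F0 90 80 A3.
Offset 10: leading byte 0xF0 = 11110000 → 4-byte char #4 = F0 90 8C B8.
Offset 14: leading byte 0xEC = 11101100 → 3-byte char #5 = EC 9D A0.
Leading byte 0xEC = 11101100 matches 1110xxxx → 3-byte sequence.
Byte 1: 0xEC = 11101100, payload 1100 (4 bits).
Byte 2: 0x9D = 10011101 (10xxxxxx ✓), payload 011101.
Byte 3: 0xA0 = 10100000 (10xxxxxx ✓), payload 100000.
Concatenate: 1100011101100000 = 0xC760 (16 bits → U+C760).

U+C760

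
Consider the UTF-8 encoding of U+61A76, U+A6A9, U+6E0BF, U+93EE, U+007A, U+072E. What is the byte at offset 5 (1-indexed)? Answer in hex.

0xEA

1-indexed offset 5 is 0-indexed offset 4.
U+61A76 → 4-byte form F1 A1 A9 B6 at offsets 0–3.
U+A6A9 → 3-byte form EA 9A A9 at offsets 4–6.
Offset 4 falls in char 2's range; it's byte 1 of EA 9A A9 = 0xEA.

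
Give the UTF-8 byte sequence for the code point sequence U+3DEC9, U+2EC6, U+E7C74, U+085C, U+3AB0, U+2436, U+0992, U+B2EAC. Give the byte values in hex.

U+3DEC9: 4-byte form → F0 BD BB 89.
U+2EC6: 3-byte form → E2 BB 86.
U+E7C74: 4-byte form → F3 A7 B1 B4.
U+085C: 3-byte form → E0 A1 9C.
U+3AB0: 3-byte form → E3 AA B0.
U+2436: 3-byte form → E2 90 B6.
U+0992: 3-byte form → E0 A6 92.
U+B2EAC: 4-byte form → F2 B2 BA AC.
Concatenated (27 bytes): F0 BD BB 89 E2 BB 86 F3 A7 B1 B4 E0 A1 9C E3 AA B0 E2 90 B6 E0 A6 92 F2 B2 BA AC.

F0 BD BB 89 E2 BB 86 F3 A7 B1 B4 E0 A1 9C E3 AA B0 E2 90 B6 E0 A6 92 F2 B2 BA AC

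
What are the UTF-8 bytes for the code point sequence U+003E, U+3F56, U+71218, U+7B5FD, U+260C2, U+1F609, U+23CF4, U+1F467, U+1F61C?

U+003E: 1-byte form → 3E.
U+3F56: 3-byte form → E3 BD 96.
U+71218: 4-byte form → F1 B1 88 98.
U+7B5FD: 4-byte form → F1 BB 97 BD.
U+260C2: 4-byte form → F0 A6 83 82.
U+1F609: 4-byte form → F0 9F 98 89.
U+23CF4: 4-byte form → F0 A3 B3 B4.
U+1F467: 4-byte form → F0 9F 91 A7.
U+1F61C: 4-byte form → F0 9F 98 9C.
Concatenated (32 bytes): 3E E3 BD 96 F1 B1 88 98 F1 BB 97 BD F0 A6 83 82 F0 9F 98 89 F0 A3 B3 B4 F0 9F 91 A7 F0 9F 98 9C.

3E E3 BD 96 F1 B1 88 98 F1 BB 97 BD F0 A6 83 82 F0 9F 98 89 F0 A3 B3 B4 F0 9F 91 A7 F0 9F 98 9C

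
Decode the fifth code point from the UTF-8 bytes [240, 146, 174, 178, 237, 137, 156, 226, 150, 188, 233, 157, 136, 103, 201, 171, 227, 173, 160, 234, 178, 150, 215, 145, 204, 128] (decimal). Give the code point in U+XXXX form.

U+0067

Offset 0: leading byte 0xF0 = 11110000 → 4-byte char #1 = F0 92 AE B2.
Offset 4: leading byte 0xED = 11101101 → 3-byte char #2 = ED 89 9C.
Offset 7: leading byte 0xE2 = 11100010 → 3-byte char #3 = E2 96 BC.
Offset 10: leading byte 0xE9 = 11101001 → 3-byte char #4 = E9 9D 88.
Offset 13: leading byte 0x67 = 01100111 → 1-byte char #5 = 67.
Leading byte 0x67 = 01100111 matches 0xxxxxxx → 1-byte sequence.
Byte 1: 0x67 = 01100111, payload 1100111 (7 bits).
Concatenate: 1100111 = 0x67 (7 bits → U+0067).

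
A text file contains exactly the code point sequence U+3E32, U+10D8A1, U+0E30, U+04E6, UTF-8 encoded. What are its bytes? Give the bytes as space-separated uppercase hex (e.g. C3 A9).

E3 B8 B2 F4 8D A2 A1 E0 B8 B0 D3 A6

U+3E32: 3-byte form → E3 B8 B2.
U+10D8A1: 4-byte form → F4 8D A2 A1.
U+0E30: 3-byte form → E0 B8 B0.
U+04E6: 2-byte form → D3 A6.
Concatenated (12 bytes): E3 B8 B2 F4 8D A2 A1 E0 B8 B0 D3 A6.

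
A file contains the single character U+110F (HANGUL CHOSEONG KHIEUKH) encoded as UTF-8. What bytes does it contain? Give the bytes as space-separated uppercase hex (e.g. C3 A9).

U+110F = 0x110F = 4367 decimal. In range U+0800–U+FFFF → 3-byte form: 1110xxxx 10xxxxxx 10xxxxxx.
Binary (16 bits): 0001000100001111.
Split 4+6+6: 0001 | 000100 | 001111.
Byte 1: 11100001 = 0xE1.
Byte 2: 10000100 = 0x84.
Byte 3: 10001111 = 0x8F.

E1 84 8F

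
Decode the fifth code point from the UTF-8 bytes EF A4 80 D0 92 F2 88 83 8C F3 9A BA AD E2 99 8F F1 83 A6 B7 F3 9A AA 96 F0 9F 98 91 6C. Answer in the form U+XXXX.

Offset 0: leading byte 0xEF = 11101111 → 3-byte char #1 = EF A4 80.
Offset 3: leading byte 0xD0 = 11010000 → 2-byte char #2 = D0 92.
Offset 5: leading byte 0xF2 = 11110010 → 4-byte char #3 = F2 88 83 8C.
Offset 9: leading byte 0xF3 = 11110011 → 4-byte char #4 = F3 9A BA AD.
Offset 13: leading byte 0xE2 = 11100010 → 3-byte char #5 = E2 99 8F.
Leading byte 0xE2 = 11100010 matches 1110xxxx → 3-byte sequence.
Byte 1: 0xE2 = 11100010, payload 0010 (4 bits).
Byte 2: 0x99 = 10011001 (10xxxxxx ✓), payload 011001.
Byte 3: 0x8F = 10001111 (10xxxxxx ✓), payload 001111.
Concatenate: 0010011001001111 = 0x264F (16 bits → U+264F).

U+264F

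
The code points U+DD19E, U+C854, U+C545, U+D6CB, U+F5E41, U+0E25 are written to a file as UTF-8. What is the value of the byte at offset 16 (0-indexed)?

0x81

U+DD19E → 4-byte form F3 9D 86 9E at offsets 0–3.
U+C854 → 3-byte form EC A1 94 at offsets 4–6.
U+C545 → 3-byte form EC 95 85 at offsets 7–9.
U+D6CB → 3-byte form ED 9B 8B at offsets 10–12.
U+F5E41 → 4-byte form F3 B5 B9 81 at offsets 13–16.
Offset 16 falls in char 5's range; it's byte 4 of F3 B5 B9 81 = 0x81.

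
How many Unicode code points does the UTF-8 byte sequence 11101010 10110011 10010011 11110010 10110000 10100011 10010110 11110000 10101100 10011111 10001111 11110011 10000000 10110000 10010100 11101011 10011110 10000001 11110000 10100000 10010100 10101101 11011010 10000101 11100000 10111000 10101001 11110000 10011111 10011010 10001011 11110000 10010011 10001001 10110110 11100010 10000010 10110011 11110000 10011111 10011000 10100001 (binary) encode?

Byte at offset 0: 0xEA = 11101010 → 3-byte char (#1). Advance 3.
Byte at offset 3: 0xF2 = 11110010 → 4-byte char (#2). Advance 4.
Byte at offset 7: 0xF0 = 11110000 → 4-byte char (#3). Advance 4.
Byte at offset 11: 0xF3 = 11110011 → 4-byte char (#4). Advance 4.
Byte at offset 15: 0xEB = 11101011 → 3-byte char (#5). Advance 3.
Byte at offset 18: 0xF0 = 11110000 → 4-byte char (#6). Advance 4.
Byte at offset 22: 0xDA = 11011010 → 2-byte char (#7). Advance 2.
Byte at offset 24: 0xE0 = 11100000 → 3-byte char (#8). Advance 3.
Byte at offset 27: 0xF0 = 11110000 → 4-byte char (#9). Advance 4.
Byte at offset 31: 0xF0 = 11110000 → 4-byte char (#10). Advance 4.
Byte at offset 35: 0xE2 = 11100010 → 3-byte char (#11). Advance 3.
Byte at offset 38: 0xF0 = 11110000 → 4-byte char (#12). Advance 4.
Reached end at offset 42 after 12 code points.

12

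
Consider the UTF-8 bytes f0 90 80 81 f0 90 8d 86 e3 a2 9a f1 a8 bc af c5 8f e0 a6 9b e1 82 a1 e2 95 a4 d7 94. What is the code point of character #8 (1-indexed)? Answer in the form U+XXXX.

Offset 0: leading byte 0xF0 = 11110000 → 4-byte char #1 = F0 90 80 81.
Offset 4: leading byte 0xF0 = 11110000 → 4-byte char #2 = F0 90 8D 86.
Offset 8: leading byte 0xE3 = 11100011 → 3-byte char #3 = E3 A2 9A.
Offset 11: leading byte 0xF1 = 11110001 → 4-byte char #4 = F1 A8 BC AF.
Offset 15: leading byte 0xC5 = 11000101 → 2-byte char #5 = C5 8F.
Offset 17: leading byte 0xE0 = 11100000 → 3-byte char #6 = E0 A6 9B.
Offset 20: leading byte 0xE1 = 11100001 → 3-byte char #7 = E1 82 A1.
Offset 23: leading byte 0xE2 = 11100010 → 3-byte char #8 = E2 95 A4.
Leading byte 0xE2 = 11100010 matches 1110xxxx → 3-byte sequence.
Byte 1: 0xE2 = 11100010, payload 0010 (4 bits).
Byte 2: 0x95 = 10010101 (10xxxxxx ✓), payload 010101.
Byte 3: 0xA4 = 10100100 (10xxxxxx ✓), payload 100100.
Concatenate: 0010010101100100 = 0x2564 (16 bits → U+2564).

U+2564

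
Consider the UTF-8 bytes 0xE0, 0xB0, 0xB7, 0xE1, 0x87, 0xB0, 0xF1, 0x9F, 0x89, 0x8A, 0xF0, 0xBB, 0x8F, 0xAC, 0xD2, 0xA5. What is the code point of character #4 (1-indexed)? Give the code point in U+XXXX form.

U+3B3EC

Offset 0: leading byte 0xE0 = 11100000 → 3-byte char #1 = E0 B0 B7.
Offset 3: leading byte 0xE1 = 11100001 → 3-byte char #2 = E1 87 B0.
Offset 6: leading byte 0xF1 = 11110001 → 4-byte char #3 = F1 9F 89 8A.
Offset 10: leading byte 0xF0 = 11110000 → 4-byte char #4 = F0 BB 8F AC.
Leading byte 0xF0 = 11110000 matches 11110xxx → 4-byte sequence.
Byte 1: 0xF0 = 11110000, payload 000 (3 bits).
Byte 2: 0xBB = 10111011 (10xxxxxx ✓), payload 111011.
Byte 3: 0x8F = 10001111 (10xxxxxx ✓), payload 001111.
Byte 4: 0xAC = 10101100 (10xxxxxx ✓), payload 101100.
Concatenate: 000111011001111101100 = 0x3B3EC (21 bits → U+3B3EC).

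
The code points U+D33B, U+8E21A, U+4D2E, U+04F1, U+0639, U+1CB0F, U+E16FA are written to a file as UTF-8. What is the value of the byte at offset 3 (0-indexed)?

U+D33B → 3-byte form ED 8C BB at offsets 0–2.
U+8E21A → 4-byte form F2 8E 88 9A at offsets 3–6.
Offset 3 falls in char 2's range; it's byte 1 of F2 8E 88 9A = 0xF2.

0xF2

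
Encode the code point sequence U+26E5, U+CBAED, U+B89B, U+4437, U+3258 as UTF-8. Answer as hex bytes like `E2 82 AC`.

E2 9B A5 F3 8B AB AD EB A2 9B E4 90 B7 E3 89 98

U+26E5: 3-byte form → E2 9B A5.
U+CBAED: 4-byte form → F3 8B AB AD.
U+B89B: 3-byte form → EB A2 9B.
U+4437: 3-byte form → E4 90 B7.
U+3258: 3-byte form → E3 89 98.
Concatenated (16 bytes): E2 9B A5 F3 8B AB AD EB A2 9B E4 90 B7 E3 89 98.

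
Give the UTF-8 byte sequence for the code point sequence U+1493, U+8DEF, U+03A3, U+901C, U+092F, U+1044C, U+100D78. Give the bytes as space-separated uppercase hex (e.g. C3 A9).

U+1493: 3-byte form → E1 92 93.
U+8DEF: 3-byte form → E8 B7 AF.
U+03A3: 2-byte form → CE A3.
U+901C: 3-byte form → E9 80 9C.
U+092F: 3-byte form → E0 A4 AF.
U+1044C: 4-byte form → F0 90 91 8C.
U+100D78: 4-byte form → F4 80 B5 B8.
Concatenated (22 bytes): E1 92 93 E8 B7 AF CE A3 E9 80 9C E0 A4 AF F0 90 91 8C F4 80 B5 B8.

E1 92 93 E8 B7 AF CE A3 E9 80 9C E0 A4 AF F0 90 91 8C F4 80 B5 B8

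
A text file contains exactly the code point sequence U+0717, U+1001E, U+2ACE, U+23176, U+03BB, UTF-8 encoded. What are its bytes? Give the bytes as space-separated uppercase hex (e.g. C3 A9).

U+0717: 2-byte form → DC 97.
U+1001E: 4-byte form → F0 90 80 9E.
U+2ACE: 3-byte form → E2 AB 8E.
U+23176: 4-byte form → F0 A3 85 B6.
U+03BB: 2-byte form → CE BB.
Concatenated (15 bytes): DC 97 F0 90 80 9E E2 AB 8E F0 A3 85 B6 CE BB.

DC 97 F0 90 80 9E E2 AB 8E F0 A3 85 B6 CE BB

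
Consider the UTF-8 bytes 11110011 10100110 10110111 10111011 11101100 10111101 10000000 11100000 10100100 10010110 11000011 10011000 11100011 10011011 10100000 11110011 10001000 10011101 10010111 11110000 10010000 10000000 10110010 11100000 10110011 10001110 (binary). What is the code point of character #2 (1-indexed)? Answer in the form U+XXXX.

U+CF40

Offset 0: leading byte 0xF3 = 11110011 → 4-byte char #1 = F3 A6 B7 BB.
Offset 4: leading byte 0xEC = 11101100 → 3-byte char #2 = EC BD 80.
Leading byte 0xEC = 11101100 matches 1110xxxx → 3-byte sequence.
Byte 1: 0xEC = 11101100, payload 1100 (4 bits).
Byte 2: 0xBD = 10111101 (10xxxxxx ✓), payload 111101.
Byte 3: 0x80 = 10000000 (10xxxxxx ✓), payload 000000.
Concatenate: 1100111101000000 = 0xCF40 (16 bits → U+CF40).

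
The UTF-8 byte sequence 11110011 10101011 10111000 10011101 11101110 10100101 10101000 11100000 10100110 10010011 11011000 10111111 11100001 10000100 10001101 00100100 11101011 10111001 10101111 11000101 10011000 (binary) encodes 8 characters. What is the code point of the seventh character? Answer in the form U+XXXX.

Offset 0: leading byte 0xF3 = 11110011 → 4-byte char #1 = F3 AB B8 9D.
Offset 4: leading byte 0xEE = 11101110 → 3-byte char #2 = EE A5 A8.
Offset 7: leading byte 0xE0 = 11100000 → 3-byte char #3 = E0 A6 93.
Offset 10: leading byte 0xD8 = 11011000 → 2-byte char #4 = D8 BF.
Offset 12: leading byte 0xE1 = 11100001 → 3-byte char #5 = E1 84 8D.
Offset 15: leading byte 0x24 = 00100100 → 1-byte char #6 = 24.
Offset 16: leading byte 0xEB = 11101011 → 3-byte char #7 = EB B9 AF.
Leading byte 0xEB = 11101011 matches 1110xxxx → 3-byte sequence.
Byte 1: 0xEB = 11101011, payload 1011 (4 bits).
Byte 2: 0xB9 = 10111001 (10xxxxxx ✓), payload 111001.
Byte 3: 0xAF = 10101111 (10xxxxxx ✓), payload 101111.
Concatenate: 1011111001101111 = 0xBE6F (16 bits → U+BE6F).

U+BE6F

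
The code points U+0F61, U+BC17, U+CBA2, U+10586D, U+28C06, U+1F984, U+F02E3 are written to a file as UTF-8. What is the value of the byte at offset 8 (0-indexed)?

0xA2

U+0F61 → 3-byte form E0 BD A1 at offsets 0–2.
U+BC17 → 3-byte form EB B0 97 at offsets 3–5.
U+CBA2 → 3-byte form EC AE A2 at offsets 6–8.
Offset 8 falls in char 3's range; it's byte 3 of EC AE A2 = 0xA2.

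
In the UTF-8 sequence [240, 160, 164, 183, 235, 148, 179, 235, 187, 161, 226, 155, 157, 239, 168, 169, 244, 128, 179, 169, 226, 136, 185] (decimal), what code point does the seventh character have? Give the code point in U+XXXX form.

U+2239

Offset 0: leading byte 0xF0 = 11110000 → 4-byte char #1 = F0 A0 A4 B7.
Offset 4: leading byte 0xEB = 11101011 → 3-byte char #2 = EB 94 B3.
Offset 7: leading byte 0xEB = 11101011 → 3-byte char #3 = EB BB A1.
Offset 10: leading byte 0xE2 = 11100010 → 3-byte char #4 = E2 9B 9D.
Offset 13: leading byte 0xEF = 11101111 → 3-byte char #5 = EF A8 A9.
Offset 16: leading byte 0xF4 = 11110100 → 4-byte char #6 = F4 80 B3 A9.
Offset 20: leading byte 0xE2 = 11100010 → 3-byte char #7 = E2 88 B9.
Leading byte 0xE2 = 11100010 matches 1110xxxx → 3-byte sequence.
Byte 1: 0xE2 = 11100010, payload 0010 (4 bits).
Byte 2: 0x88 = 10001000 (10xxxxxx ✓), payload 001000.
Byte 3: 0xB9 = 10111001 (10xxxxxx ✓), payload 111001.
Concatenate: 0010001000111001 = 0x2239 (16 bits → U+2239).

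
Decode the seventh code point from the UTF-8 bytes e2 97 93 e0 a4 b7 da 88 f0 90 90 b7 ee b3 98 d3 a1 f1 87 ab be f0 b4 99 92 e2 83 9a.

Offset 0: leading byte 0xE2 = 11100010 → 3-byte char #1 = E2 97 93.
Offset 3: leading byte 0xE0 = 11100000 → 3-byte char #2 = E0 A4 B7.
Offset 6: leading byte 0xDA = 11011010 → 2-byte char #3 = DA 88.
Offset 8: leading byte 0xF0 = 11110000 → 4-byte char #4 = F0 90 90 B7.
Offset 12: leading byte 0xEE = 11101110 → 3-byte char #5 = EE B3 98.
Offset 15: leading byte 0xD3 = 11010011 → 2-byte char #6 = D3 A1.
Offset 17: leading byte 0xF1 = 11110001 → 4-byte char #7 = F1 87 AB BE.
Leading byte 0xF1 = 11110001 matches 11110xxx → 4-byte sequence.
Byte 1: 0xF1 = 11110001, payload 001 (3 bits).
Byte 2: 0x87 = 10000111 (10xxxxxx ✓), payload 000111.
Byte 3: 0xAB = 10101011 (10xxxxxx ✓), payload 101011.
Byte 4: 0xBE = 10111110 (10xxxxxx ✓), payload 111110.
Concatenate: 001000111101011111110 = 0x47AFE (21 bits → U+47AFE).

U+47AFE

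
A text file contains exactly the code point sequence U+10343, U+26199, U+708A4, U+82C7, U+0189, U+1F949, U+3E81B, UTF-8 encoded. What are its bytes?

U+10343: 4-byte form → F0 90 8D 83.
U+26199: 4-byte form → F0 A6 86 99.
U+708A4: 4-byte form → F1 B0 A2 A4.
U+82C7: 3-byte form → E8 8B 87.
U+0189: 2-byte form → C6 89.
U+1F949: 4-byte form → F0 9F A5 89.
U+3E81B: 4-byte form → F0 BE A0 9B.
Concatenated (25 bytes): F0 90 8D 83 F0 A6 86 99 F1 B0 A2 A4 E8 8B 87 C6 89 F0 9F A5 89 F0 BE A0 9B.

F0 90 8D 83 F0 A6 86 99 F1 B0 A2 A4 E8 8B 87 C6 89 F0 9F A5 89 F0 BE A0 9B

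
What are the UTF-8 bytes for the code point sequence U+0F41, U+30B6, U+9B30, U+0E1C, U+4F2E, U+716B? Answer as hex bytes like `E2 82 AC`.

U+0F41: 3-byte form → E0 BD 81.
U+30B6: 3-byte form → E3 82 B6.
U+9B30: 3-byte form → E9 AC B0.
U+0E1C: 3-byte form → E0 B8 9C.
U+4F2E: 3-byte form → E4 BC AE.
U+716B: 3-byte form → E7 85 AB.
Concatenated (18 bytes): E0 BD 81 E3 82 B6 E9 AC B0 E0 B8 9C E4 BC AE E7 85 AB.

E0 BD 81 E3 82 B6 E9 AC B0 E0 B8 9C E4 BC AE E7 85 AB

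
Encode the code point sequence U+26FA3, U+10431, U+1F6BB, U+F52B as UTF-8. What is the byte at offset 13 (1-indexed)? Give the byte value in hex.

1-indexed offset 13 is 0-indexed offset 12.
U+26FA3 → 4-byte form F0 A6 BE A3 at offsets 0–3.
U+10431 → 4-byte form F0 90 90 B1 at offsets 4–7.
U+1F6BB → 4-byte form F0 9F 9A BB at offsets 8–11.
U+F52B → 3-byte form EF 94 AB at offsets 12–14.
Offset 12 falls in char 4's range; it's byte 1 of EF 94 AB = 0xEF.

0xEF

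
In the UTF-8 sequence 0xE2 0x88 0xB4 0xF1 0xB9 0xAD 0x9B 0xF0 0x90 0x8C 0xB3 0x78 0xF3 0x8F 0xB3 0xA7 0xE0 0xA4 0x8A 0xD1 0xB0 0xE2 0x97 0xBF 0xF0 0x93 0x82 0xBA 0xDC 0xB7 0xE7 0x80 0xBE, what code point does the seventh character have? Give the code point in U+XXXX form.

Offset 0: leading byte 0xE2 = 11100010 → 3-byte char #1 = E2 88 B4.
Offset 3: leading byte 0xF1 = 11110001 → 4-byte char #2 = F1 B9 AD 9B.
Offset 7: leading byte 0xF0 = 11110000 → 4-byte char #3 = F0 90 8C B3.
Offset 11: leading byte 0x78 = 01111000 → 1-byte char #4 = 78.
Offset 12: leading byte 0xF3 = 11110011 → 4-byte char #5 = F3 8F B3 A7.
Offset 16: leading byte 0xE0 = 11100000 → 3-byte char #6 = E0 A4 8A.
Offset 19: leading byte 0xD1 = 11010001 → 2-byte char #7 = D1 B0.
Leading byte 0xD1 = 11010001 matches 110xxxxx → 2-byte sequence.
Byte 1: 0xD1 = 11010001, payload 10001 (5 bits).
Byte 2: 0xB0 = 10110000 (10xxxxxx ✓), payload 110000.
Concatenate: 10001110000 = 0x470 (11 bits → U+0470).

U+0470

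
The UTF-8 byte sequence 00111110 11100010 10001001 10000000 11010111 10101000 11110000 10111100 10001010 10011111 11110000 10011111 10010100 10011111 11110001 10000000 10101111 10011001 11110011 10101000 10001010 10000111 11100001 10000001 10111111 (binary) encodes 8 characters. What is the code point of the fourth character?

Offset 0: leading byte 0x3E = 00111110 → 1-byte char #1 = 3E.
Offset 1: leading byte 0xE2 = 11100010 → 3-byte char #2 = E2 89 80.
Offset 4: leading byte 0xD7 = 11010111 → 2-byte char #3 = D7 A8.
Offset 6: leading byte 0xF0 = 11110000 → 4-byte char #4 = F0 BC 8A 9F.
Leading byte 0xF0 = 11110000 matches 11110xxx → 4-byte sequence.
Byte 1: 0xF0 = 11110000, payload 000 (3 bits).
Byte 2: 0xBC = 10111100 (10xxxxxx ✓), payload 111100.
Byte 3: 0x8A = 10001010 (10xxxxxx ✓), payload 001010.
Byte 4: 0x9F = 10011111 (10xxxxxx ✓), payload 011111.
Concatenate: 000111100001010011111 = 0x3C29F (21 bits → U+3C29F).

U+3C29F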